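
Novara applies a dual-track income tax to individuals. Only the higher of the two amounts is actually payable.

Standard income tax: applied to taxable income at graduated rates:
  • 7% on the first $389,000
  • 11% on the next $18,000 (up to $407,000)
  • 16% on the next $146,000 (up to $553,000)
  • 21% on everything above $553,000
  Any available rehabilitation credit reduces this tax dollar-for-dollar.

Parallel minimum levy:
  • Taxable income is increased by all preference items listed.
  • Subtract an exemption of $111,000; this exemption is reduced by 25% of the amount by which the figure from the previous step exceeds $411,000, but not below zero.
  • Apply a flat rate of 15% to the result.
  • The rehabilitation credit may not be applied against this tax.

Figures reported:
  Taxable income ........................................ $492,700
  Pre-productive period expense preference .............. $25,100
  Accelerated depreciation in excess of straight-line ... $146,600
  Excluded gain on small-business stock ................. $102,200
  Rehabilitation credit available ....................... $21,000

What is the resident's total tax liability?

$111,675

Standard income tax:
  $389,000 × 7% = $27,230
  $18,000 × 11% = $1,980
  $85,700 × 16% = $13,712
  → $42,922
  Less rehabilitation credit $21,000 → $21,922

Parallel minimum levy:
  Adjusted income: $492,700 + $25,100 + $146,600 + $102,200 = $766,600
  Exemption: $111,000 − 25% × ($766,600 − $411,000) = $111,000 − $88,900 = $22,100
  Base: $766,600 − $22,100 = $744,500
  $744,500 × 15% = $111,675

$111,675 > $21,922, so the parallel minimum levy is the binding amount.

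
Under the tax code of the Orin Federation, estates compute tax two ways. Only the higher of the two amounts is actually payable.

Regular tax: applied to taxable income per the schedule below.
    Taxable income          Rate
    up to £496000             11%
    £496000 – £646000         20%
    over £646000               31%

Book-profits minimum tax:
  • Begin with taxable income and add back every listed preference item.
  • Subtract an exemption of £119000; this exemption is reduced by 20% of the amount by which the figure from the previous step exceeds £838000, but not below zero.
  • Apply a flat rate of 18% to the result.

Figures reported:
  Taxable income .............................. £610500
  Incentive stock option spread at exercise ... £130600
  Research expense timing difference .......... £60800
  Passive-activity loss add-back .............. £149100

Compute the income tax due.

Book-profits minimum tax:
  Adjusted income: £610500 + £130600 + £60800 + £149100 = £951000
  Exemption: £119000 − 20% × (£951000 − £838000) = £119000 − £22600 = £96400
  Base: £951000 − £96400 = £854600
  £854600 × 18% = £153828

Regular tax:
  £496000 × 11% = £54560
  £114500 × 20% = £22900
  → £77460

£153828 > £77460, so the book-profits minimum tax is the binding amount.

£153828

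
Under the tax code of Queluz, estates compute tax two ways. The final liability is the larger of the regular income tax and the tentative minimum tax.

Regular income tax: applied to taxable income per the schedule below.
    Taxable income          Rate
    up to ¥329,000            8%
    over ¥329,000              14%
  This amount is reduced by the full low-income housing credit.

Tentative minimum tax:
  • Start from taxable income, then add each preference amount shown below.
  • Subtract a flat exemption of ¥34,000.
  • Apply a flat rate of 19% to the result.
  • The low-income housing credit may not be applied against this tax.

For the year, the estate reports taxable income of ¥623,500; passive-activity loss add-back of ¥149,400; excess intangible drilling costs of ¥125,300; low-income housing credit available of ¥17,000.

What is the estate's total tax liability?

¥164,198

Regular income tax:
  ¥329,000 × 8% = ¥26,320
  ¥294,500 × 14% = ¥41,230
  → ¥67,550
  Less low-income housing credit ¥17,000 → ¥50,550

Tentative minimum tax:
  Adjusted income: ¥623,500 + ¥149,400 + ¥125,300 = ¥898,200
  Less exemption ¥34,000 → base ¥864,200
  ¥864,200 × 19% = ¥164,198

¥164,198 > ¥50,550, so the tentative minimum tax is the binding amount.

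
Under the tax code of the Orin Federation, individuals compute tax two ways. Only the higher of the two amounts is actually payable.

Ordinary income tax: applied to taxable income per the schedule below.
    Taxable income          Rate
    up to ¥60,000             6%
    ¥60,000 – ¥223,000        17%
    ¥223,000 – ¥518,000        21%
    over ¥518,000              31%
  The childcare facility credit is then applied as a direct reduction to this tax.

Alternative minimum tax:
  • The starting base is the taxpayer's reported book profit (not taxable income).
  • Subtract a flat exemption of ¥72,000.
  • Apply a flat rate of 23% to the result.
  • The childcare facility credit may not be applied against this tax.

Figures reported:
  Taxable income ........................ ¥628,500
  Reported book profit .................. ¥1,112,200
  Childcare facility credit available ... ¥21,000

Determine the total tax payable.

Alternative minimum tax:
  Base (reported book profit): ¥1,112,200
  Less exemption ¥72,000 → base ¥1,040,200
  ¥1,040,200 × 23% = ¥239,246

Ordinary income tax:
  ¥60,000 × 6% = ¥3,600
  ¥163,000 × 17% = ¥27,710
  ¥295,000 × 21% = ¥61,950
  ¥110,500 × 31% = ¥34,255
  → ¥127,515
  Less childcare facility credit ¥21,000 → ¥106,515

¥239,246 > ¥106,515, so the alternative minimum tax is the binding amount.

¥239,246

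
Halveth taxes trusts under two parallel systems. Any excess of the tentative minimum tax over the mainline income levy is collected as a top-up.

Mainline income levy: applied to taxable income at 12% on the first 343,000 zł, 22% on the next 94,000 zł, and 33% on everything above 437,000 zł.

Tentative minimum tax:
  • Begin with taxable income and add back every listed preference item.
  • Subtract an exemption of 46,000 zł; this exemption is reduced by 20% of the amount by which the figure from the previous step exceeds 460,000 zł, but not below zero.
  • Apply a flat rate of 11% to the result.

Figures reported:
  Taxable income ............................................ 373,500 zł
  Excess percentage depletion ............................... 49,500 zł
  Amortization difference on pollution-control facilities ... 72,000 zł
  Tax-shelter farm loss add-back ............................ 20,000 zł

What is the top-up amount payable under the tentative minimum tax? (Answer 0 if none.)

Tentative minimum tax:
  Adjusted income: 373,500 zł + 49,500 zł + 72,000 zł + 20,000 zł = 515,000 zł
  Exemption: 46,000 zł − 20% × (515,000 zł − 460,000 zł) = 46,000 zł − 11,000 zł = 35,000 zł
  Base: 515,000 zł − 35,000 zł = 480,000 zł
  480,000 zł × 11% = 52,800 zł

Mainline income levy:
  343,000 zł × 12% = 41,160 zł
  30,500 zł × 22% = 6,710 zł
  → 47,870 zł

Excess of tentative minimum tax over mainline income levy: 52,800 zł − 47,870 zł = 4,930 zł.

4,930 zł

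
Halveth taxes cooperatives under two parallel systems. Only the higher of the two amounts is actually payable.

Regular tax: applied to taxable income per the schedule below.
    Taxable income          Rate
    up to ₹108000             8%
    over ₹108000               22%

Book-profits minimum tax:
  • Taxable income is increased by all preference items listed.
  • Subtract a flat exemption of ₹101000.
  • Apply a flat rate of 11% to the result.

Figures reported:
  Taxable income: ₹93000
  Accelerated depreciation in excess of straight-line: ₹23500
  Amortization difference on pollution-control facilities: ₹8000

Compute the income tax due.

₹7440

Book-profits minimum tax:
  Adjusted income: ₹93000 + ₹23500 + ₹8000 = ₹124500
  Less exemption ₹101000 → base ₹23500
  ₹23500 × 11% = ₹2585

Regular tax:
  ₹93000 × 8% = ₹7440

₹7440 > ₹2585, so the regular tax governs.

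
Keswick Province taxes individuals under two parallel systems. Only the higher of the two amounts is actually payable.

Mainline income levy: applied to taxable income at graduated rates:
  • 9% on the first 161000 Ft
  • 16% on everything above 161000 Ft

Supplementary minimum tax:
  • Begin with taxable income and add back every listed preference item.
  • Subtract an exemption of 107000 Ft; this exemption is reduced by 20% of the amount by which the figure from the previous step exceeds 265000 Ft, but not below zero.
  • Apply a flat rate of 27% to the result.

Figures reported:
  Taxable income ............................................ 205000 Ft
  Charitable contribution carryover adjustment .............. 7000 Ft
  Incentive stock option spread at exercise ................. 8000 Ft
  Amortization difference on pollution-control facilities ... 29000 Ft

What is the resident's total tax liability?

Mainline income levy:
  161000 Ft × 9% = 14490 Ft
  44000 Ft × 16% = 7040 Ft
  → 21530 Ft

Supplementary minimum tax:
  Adjusted income: 205000 Ft + 7000 Ft + 8000 Ft + 29000 Ft = 249000 Ft
  Exemption: 249000 Ft ≤ 265000 Ft, so full 107000 Ft applies
  Base: 249000 Ft − 107000 Ft = 142000 Ft
  142000 Ft × 27% = 38340 Ft

38340 Ft > 21530 Ft, so the supplementary minimum tax is the binding amount.

38340 Ft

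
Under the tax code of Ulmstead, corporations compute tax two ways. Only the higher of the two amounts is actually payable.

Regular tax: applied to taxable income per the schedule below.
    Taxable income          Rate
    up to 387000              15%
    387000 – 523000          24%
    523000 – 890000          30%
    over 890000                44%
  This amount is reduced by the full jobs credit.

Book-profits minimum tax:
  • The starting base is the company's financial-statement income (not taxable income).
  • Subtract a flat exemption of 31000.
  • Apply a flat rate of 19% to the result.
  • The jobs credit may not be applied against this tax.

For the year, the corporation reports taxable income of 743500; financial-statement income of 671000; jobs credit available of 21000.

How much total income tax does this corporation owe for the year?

Regular tax:
  387000 × 15% = 58050
  136000 × 24% = 32640
  220500 × 30% = 66150
  → 156840
  Less jobs credit 21000 → 135840

Book-profits minimum tax:
  Base (financial-statement income): 671000
  Less exemption 31000 → base 640000
  640000 × 19% = 121600

135840 > 121600, so the regular tax governs.

135840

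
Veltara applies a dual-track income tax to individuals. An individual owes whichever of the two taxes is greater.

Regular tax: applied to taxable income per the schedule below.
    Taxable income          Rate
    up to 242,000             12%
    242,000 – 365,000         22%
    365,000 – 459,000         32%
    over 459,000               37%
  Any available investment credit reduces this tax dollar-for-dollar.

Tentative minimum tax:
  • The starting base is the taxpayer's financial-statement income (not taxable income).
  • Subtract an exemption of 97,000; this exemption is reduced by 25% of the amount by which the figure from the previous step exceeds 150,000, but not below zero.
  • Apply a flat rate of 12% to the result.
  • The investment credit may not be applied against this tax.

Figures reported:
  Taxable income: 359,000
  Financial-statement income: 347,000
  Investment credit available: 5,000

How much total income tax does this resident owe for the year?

Regular tax:
  242,000 × 12% = 29,040
  117,000 × 22% = 25,740
  → 54,780
  Less investment credit 5,000 → 49,780

Tentative minimum tax:
  Base (financial-statement income): 347,000
  Exemption: 97,000 − 25% × (347,000 − 150,000) = 97,000 − 49,250 = 47,750
  Base: 347,000 − 47,750 = 299,250
  299,250 × 12% = 35,910

49,780 > 35,910, so the regular tax governs.

49,780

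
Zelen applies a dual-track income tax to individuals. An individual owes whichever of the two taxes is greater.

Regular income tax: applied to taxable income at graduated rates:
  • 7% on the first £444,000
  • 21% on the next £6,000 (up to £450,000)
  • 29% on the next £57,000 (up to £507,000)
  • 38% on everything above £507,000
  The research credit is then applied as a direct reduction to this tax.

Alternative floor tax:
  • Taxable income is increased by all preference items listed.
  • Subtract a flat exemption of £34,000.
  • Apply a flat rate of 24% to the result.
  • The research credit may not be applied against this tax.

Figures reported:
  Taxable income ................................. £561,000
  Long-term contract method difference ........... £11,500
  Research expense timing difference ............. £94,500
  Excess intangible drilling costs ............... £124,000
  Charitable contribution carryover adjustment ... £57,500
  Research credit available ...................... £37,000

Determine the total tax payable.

Alternative floor tax:
  Adjusted income: £561,000 + £11,500 + £94,500 + £124,000 + £57,500 = £848,500
  Less exemption £34,000 → base £814,500
  £814,500 × 24% = £195,480

Regular income tax:
  £444,000 × 7% = £31,080
  £6,000 × 21% = £1,260
  £57,000 × 29% = £16,530
  £54,000 × 38% = £20,520
  → £69,390
  Less research credit £37,000 → £32,390

£195,480 > £32,390, so the alternative floor tax is the binding amount.

£195,480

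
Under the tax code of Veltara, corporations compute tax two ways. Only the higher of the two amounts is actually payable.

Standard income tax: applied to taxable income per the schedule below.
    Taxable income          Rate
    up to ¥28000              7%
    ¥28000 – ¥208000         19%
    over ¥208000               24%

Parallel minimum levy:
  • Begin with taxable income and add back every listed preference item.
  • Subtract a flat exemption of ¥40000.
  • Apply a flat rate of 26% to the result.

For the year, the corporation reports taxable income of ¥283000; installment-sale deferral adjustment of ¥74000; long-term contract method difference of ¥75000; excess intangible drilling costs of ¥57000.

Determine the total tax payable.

¥116740

Parallel minimum levy:
  Adjusted income: ¥283000 + ¥74000 + ¥75000 + ¥57000 = ¥489000
  Less exemption ¥40000 → base ¥449000
  ¥449000 × 26% = ¥116740

Standard income tax:
  ¥28000 × 7% = ¥1960
  ¥180000 × 19% = ¥34200
  ¥75000 × 24% = ¥18000
  → ¥54160

¥116740 > ¥54160, so the parallel minimum levy is the binding amount.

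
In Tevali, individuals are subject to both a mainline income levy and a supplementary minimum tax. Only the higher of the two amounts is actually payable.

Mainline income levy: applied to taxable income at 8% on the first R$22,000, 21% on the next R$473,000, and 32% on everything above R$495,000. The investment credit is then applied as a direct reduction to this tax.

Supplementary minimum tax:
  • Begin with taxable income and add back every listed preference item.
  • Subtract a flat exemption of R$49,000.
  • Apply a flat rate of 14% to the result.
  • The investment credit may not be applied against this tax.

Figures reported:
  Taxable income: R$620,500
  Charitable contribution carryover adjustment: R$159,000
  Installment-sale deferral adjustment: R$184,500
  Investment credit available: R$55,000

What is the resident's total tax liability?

R$128,100

Supplementary minimum tax:
  Adjusted income: R$620,500 + R$159,000 + R$184,500 = R$964,000
  Less exemption R$49,000 → base R$915,000
  R$915,000 × 14% = R$128,100

Mainline income levy:
  R$22,000 × 8% = R$1,760
  R$473,000 × 21% = R$99,330
  R$125,500 × 32% = R$40,160
  → R$141,250
  Less investment credit R$55,000 → R$86,250

R$128,100 > R$86,250, so the supplementary minimum tax is the binding amount.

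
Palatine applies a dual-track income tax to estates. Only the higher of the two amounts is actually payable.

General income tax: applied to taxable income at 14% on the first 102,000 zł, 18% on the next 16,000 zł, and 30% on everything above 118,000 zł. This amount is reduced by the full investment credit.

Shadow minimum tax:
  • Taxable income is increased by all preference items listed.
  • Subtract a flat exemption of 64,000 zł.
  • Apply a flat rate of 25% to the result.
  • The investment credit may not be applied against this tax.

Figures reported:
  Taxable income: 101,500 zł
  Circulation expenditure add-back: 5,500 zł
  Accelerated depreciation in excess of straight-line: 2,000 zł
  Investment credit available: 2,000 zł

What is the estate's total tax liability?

12,210 zł

Shadow minimum tax:
  Adjusted income: 101,500 zł + 5,500 zł + 2,000 zł = 109,000 zł
  Less exemption 64,000 zł → base 45,000 zł
  45,000 zł × 25% = 11,250 zł

General income tax:
  101,500 zł × 14% = 14,210 zł
  Less investment credit 2,000 zł → 12,210 zł

12,210 zł > 11,250 zł, so the general income tax governs.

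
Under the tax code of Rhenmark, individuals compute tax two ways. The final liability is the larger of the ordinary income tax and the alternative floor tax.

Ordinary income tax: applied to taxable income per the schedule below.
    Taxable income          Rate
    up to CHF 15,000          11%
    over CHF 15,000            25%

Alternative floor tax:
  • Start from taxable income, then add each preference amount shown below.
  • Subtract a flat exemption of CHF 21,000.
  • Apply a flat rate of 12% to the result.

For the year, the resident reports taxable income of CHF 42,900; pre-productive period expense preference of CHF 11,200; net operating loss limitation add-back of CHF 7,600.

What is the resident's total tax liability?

CHF 8,625

Ordinary income tax:
  CHF 15,000 × 11% = CHF 1,650
  CHF 27,900 × 25% = CHF 6,975
  → CHF 8,625

Alternative floor tax:
  Adjusted income: CHF 42,900 + CHF 11,200 + CHF 7,600 = CHF 61,700
  Less exemption CHF 21,000 → base CHF 40,700
  CHF 40,700 × 12% = CHF 4,884

CHF 8,625 > CHF 4,884, so the ordinary income tax governs.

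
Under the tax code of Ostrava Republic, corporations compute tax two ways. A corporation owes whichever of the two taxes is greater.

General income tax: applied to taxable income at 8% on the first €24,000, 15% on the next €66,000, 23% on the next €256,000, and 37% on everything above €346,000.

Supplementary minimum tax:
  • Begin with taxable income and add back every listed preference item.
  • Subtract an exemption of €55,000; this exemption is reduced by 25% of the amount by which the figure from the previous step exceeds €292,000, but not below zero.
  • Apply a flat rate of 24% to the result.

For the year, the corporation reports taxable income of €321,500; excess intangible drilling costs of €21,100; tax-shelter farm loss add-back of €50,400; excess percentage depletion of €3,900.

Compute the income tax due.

Supplementary minimum tax:
  Adjusted income: €321,500 + €21,100 + €50,400 + €3,900 = €396,900
  Exemption: €55,000 − 25% × (€396,900 − €292,000) = €55,000 − €26,225 = €28,775
  Base: €396,900 − €28,775 = €368,125
  €368,125 × 24% = €88,350

General income tax:
  €24,000 × 8% = €1,920
  €66,000 × 15% = €9,900
  €231,500 × 23% = €53,245
  → €65,065

€88,350 > €65,065, so the supplementary minimum tax is the binding amount.

€88,350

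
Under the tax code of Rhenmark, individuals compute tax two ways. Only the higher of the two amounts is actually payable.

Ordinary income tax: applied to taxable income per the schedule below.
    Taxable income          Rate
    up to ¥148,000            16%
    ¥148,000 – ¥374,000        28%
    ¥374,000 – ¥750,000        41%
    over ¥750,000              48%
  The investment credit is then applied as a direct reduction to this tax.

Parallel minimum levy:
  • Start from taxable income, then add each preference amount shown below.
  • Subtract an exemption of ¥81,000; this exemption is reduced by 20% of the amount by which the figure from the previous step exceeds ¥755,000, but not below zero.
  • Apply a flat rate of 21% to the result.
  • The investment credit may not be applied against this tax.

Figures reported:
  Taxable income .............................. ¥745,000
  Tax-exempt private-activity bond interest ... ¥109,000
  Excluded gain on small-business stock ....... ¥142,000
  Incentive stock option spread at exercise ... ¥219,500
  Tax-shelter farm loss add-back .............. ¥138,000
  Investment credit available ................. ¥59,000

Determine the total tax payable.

¥284,235

Ordinary income tax:
  ¥148,000 × 16% = ¥23,680
  ¥226,000 × 28% = ¥63,280
  ¥371,000 × 41% = ¥152,110
  → ¥239,070
  Less investment credit ¥59,000 → ¥180,070

Parallel minimum levy:
  Adjusted income: ¥745,000 + ¥109,000 + ¥142,000 + ¥219,500 + ¥138,000 = ¥1,353,500
  Exemption: 20% × (¥1,353,500 − ¥755,000) = ¥119,700 ≥ ¥81,000, so the exemption is fully phased out
  Base: ¥1,353,500 − ¥0 = ¥1,353,500
  ¥1,353,500 × 21% = ¥284,235

¥284,235 > ¥180,070, so the parallel minimum levy is the binding amount.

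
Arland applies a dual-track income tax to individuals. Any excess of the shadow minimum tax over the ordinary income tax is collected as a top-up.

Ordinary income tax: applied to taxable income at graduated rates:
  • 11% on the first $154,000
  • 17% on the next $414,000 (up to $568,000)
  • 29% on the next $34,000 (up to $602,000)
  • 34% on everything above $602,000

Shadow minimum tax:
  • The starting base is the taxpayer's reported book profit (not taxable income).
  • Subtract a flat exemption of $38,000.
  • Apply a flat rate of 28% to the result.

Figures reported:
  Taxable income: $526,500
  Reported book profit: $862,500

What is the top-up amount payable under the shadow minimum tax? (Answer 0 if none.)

$150,595

Shadow minimum tax:
  Base (reported book profit): $862,500
  Less exemption $38,000 → base $824,500
  $824,500 × 28% = $230,860

Ordinary income tax:
  $154,000 × 11% = $16,940
  $372,500 × 17% = $63,325
  → $80,265

Excess of shadow minimum tax over ordinary income tax: $230,860 − $80,265 = $150,595.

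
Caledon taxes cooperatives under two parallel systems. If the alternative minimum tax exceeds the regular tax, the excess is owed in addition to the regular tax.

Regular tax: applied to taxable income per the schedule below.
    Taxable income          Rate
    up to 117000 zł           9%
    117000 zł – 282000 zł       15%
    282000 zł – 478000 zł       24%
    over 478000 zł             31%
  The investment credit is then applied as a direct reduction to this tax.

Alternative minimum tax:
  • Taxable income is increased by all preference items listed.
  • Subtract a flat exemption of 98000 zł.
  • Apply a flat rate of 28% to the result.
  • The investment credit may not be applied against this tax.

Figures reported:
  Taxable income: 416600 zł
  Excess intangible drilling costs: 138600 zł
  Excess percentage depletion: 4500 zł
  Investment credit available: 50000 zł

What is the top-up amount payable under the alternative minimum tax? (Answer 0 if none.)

Alternative minimum tax:
  Adjusted income: 416600 zł + 138600 zł + 4500 zł = 559700 zł
  Less exemption 98000 zł → base 461700 zł
  461700 zł × 28% = 129276 zł

Regular tax:
  117000 zł × 9% = 10530 zł
  165000 zł × 15% = 24750 zł
  134600 zł × 24% = 32304 zł
  → 67584 zł
  Less investment credit 50000 zł → 17584 zł

Excess of alternative minimum tax over regular tax: 129276 zł − 17584 zł = 111692 zł.

111692 zł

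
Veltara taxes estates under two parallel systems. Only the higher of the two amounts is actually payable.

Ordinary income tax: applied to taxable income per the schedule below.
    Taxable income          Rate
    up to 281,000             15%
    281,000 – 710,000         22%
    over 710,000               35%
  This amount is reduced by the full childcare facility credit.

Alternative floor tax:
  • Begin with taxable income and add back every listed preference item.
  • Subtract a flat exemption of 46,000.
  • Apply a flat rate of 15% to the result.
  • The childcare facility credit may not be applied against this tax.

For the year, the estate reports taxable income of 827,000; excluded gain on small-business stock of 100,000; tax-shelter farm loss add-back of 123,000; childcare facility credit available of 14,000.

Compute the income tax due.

Ordinary income tax:
  281,000 × 15% = 42,150
  429,000 × 22% = 94,380
  117,000 × 35% = 40,950
  → 177,480
  Less childcare facility credit 14,000 → 163,480

Alternative floor tax:
  Adjusted income: 827,000 + 100,000 + 123,000 = 1,050,000
  Less exemption 46,000 → base 1,004,000
  1,004,000 × 15% = 150,600

163,480 > 150,600, so the ordinary income tax governs.

163,480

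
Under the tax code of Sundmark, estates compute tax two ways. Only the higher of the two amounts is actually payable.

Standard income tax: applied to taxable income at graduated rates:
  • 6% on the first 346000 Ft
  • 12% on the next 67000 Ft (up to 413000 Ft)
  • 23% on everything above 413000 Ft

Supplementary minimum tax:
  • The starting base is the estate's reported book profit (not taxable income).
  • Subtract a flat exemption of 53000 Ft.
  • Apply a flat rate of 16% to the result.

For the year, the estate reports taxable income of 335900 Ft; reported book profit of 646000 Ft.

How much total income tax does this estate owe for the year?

94880 Ft

Standard income tax:
  335900 Ft × 6% = 20154 Ft

Supplementary minimum tax:
  Base (reported book profit): 646000 Ft
  Less exemption 53000 Ft → base 593000 Ft
  593000 Ft × 16% = 94880 Ft

94880 Ft > 20154 Ft, so the supplementary minimum tax is the binding amount.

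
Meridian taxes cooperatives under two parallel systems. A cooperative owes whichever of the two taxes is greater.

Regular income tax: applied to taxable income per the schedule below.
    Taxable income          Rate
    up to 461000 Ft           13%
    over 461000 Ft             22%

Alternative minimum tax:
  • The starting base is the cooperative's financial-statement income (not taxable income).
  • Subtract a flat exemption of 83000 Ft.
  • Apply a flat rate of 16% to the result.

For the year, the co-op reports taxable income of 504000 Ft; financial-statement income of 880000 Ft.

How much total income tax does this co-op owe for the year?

Alternative minimum tax:
  Base (financial-statement income): 880000 Ft
  Less exemption 83000 Ft → base 797000 Ft
  797000 Ft × 16% = 127520 Ft

Regular income tax:
  461000 Ft × 13% = 59930 Ft
  43000 Ft × 22% = 9460 Ft
  → 69390 Ft

127520 Ft > 69390 Ft, so the alternative minimum tax is the binding amount.

127520 Ft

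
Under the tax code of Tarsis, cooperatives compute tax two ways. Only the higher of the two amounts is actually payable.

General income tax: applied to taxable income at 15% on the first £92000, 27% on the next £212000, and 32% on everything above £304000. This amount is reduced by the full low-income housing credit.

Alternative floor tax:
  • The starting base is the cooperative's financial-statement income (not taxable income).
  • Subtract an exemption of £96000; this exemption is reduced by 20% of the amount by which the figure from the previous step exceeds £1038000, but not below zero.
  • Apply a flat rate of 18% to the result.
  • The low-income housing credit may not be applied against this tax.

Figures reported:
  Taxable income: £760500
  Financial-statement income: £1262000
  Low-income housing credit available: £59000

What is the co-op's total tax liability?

£217944

General income tax:
  £92000 × 15% = £13800
  £212000 × 27% = £57240
  £456500 × 32% = £146080
  → £217120
  Less low-income housing credit £59000 → £158120

Alternative floor tax:
  Base (financial-statement income): £1262000
  Exemption: £96000 − 20% × (£1262000 − £1038000) = £96000 − £44800 = £51200
  Base: £1262000 − £51200 = £1210800
  £1210800 × 18% = £217944

£217944 > £158120, so the alternative floor tax is the binding amount.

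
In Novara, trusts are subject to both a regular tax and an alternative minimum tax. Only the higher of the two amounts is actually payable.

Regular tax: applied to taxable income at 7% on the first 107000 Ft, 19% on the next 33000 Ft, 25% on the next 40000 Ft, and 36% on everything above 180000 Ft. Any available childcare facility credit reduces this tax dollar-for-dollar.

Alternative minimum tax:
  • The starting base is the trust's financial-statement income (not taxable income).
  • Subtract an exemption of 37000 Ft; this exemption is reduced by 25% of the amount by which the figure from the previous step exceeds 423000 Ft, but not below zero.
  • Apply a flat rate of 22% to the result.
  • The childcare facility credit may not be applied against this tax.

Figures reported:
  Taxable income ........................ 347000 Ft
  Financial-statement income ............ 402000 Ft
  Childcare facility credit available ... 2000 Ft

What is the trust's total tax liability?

Regular tax:
  107000 Ft × 7% = 7490 Ft
  33000 Ft × 19% = 6270 Ft
  40000 Ft × 25% = 10000 Ft
  167000 Ft × 36% = 60120 Ft
  → 83880 Ft
  Less childcare facility credit 2000 Ft → 81880 Ft

Alternative minimum tax:
  Base (financial-statement income): 402000 Ft
  Exemption: 402000 Ft ≤ 423000 Ft, so full 37000 Ft applies
  Base: 402000 Ft − 37000 Ft = 365000 Ft
  365000 Ft × 22% = 80300 Ft

81880 Ft > 80300 Ft, so the regular tax governs.

81880 Ft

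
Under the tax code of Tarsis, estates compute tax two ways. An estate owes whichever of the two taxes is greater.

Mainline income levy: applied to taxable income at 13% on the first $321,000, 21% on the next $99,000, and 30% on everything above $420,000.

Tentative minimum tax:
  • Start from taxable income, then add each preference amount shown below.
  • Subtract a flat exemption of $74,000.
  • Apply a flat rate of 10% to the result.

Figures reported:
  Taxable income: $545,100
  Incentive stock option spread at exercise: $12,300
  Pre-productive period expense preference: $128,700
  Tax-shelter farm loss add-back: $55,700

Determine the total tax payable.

$100,050

Mainline income levy:
  $321,000 × 13% = $41,730
  $99,000 × 21% = $20,790
  $125,100 × 30% = $37,530
  → $100,050

Tentative minimum tax:
  Adjusted income: $545,100 + $12,300 + $128,700 + $55,700 = $741,800
  Less exemption $74,000 → base $667,800
  $667,800 × 10% = $66,780

$100,050 > $66,780, so the mainline income levy governs.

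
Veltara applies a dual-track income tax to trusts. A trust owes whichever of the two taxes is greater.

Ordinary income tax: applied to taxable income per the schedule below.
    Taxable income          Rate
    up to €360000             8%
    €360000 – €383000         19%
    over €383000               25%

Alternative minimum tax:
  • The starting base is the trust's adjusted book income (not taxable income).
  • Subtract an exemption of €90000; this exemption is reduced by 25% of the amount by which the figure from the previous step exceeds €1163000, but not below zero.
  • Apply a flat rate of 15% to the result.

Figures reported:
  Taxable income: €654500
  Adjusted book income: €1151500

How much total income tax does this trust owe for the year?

Ordinary income tax:
  €360000 × 8% = €28800
  €23000 × 19% = €4370
  €271500 × 25% = €67875
  → €101045

Alternative minimum tax:
  Base (adjusted book income): €1151500
  Exemption: €1151500 ≤ €1163000, so full €90000 applies
  Base: €1151500 − €90000 = €1061500
  €1061500 × 15% = €159225

€159225 > €101045, so the alternative minimum tax is the binding amount.

€159225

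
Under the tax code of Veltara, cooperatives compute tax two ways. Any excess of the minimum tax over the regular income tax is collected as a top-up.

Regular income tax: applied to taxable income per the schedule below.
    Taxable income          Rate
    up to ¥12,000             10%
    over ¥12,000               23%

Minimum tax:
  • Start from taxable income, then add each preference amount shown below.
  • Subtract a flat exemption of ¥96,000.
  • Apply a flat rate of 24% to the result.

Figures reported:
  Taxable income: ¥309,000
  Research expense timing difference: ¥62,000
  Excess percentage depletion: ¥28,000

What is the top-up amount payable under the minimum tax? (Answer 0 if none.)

Minimum tax:
  Adjusted income: ¥309,000 + ¥62,000 + ¥28,000 = ¥399,000
  Less exemption ¥96,000 → base ¥303,000
  ¥303,000 × 24% = ¥72,720

Regular income tax:
  ¥12,000 × 10% = ¥1,200
  ¥297,000 × 23% = ¥68,310
  → ¥69,510

Excess of minimum tax over regular income tax: ¥72,720 − ¥69,510 = ¥3,210.

¥3,210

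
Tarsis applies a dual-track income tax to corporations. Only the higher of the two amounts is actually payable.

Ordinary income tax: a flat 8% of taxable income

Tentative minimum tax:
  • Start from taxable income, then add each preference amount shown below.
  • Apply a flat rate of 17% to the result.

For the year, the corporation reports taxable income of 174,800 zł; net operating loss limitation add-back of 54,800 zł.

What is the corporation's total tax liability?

39,032 zł

Ordinary income tax:
  174,800 zł × 8% = 13,984 zł

Tentative minimum tax:
  Adjusted income: 174,800 zł + 54,800 zł = 229,600 zł
  229,600 zł × 17% = 39,032 zł

39,032 zł > 13,984 zł, so the tentative minimum tax is the binding amount.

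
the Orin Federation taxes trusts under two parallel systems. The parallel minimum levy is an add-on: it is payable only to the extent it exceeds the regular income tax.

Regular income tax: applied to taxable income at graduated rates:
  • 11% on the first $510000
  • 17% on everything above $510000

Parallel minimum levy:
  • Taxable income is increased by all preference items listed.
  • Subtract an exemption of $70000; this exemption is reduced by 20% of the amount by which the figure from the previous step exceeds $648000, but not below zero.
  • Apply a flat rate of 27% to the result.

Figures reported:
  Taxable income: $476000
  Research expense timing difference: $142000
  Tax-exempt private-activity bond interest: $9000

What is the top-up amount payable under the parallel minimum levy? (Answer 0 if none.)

$98030

Regular income tax:
  $476000 × 11% = $52360

Parallel minimum levy:
  Adjusted income: $476000 + $142000 + $9000 = $627000
  Exemption: $627000 ≤ $648000, so full $70000 applies
  Base: $627000 − $70000 = $557000
  $557000 × 27% = $150390

Excess of parallel minimum levy over regular income tax: $150390 − $52360 = $98030.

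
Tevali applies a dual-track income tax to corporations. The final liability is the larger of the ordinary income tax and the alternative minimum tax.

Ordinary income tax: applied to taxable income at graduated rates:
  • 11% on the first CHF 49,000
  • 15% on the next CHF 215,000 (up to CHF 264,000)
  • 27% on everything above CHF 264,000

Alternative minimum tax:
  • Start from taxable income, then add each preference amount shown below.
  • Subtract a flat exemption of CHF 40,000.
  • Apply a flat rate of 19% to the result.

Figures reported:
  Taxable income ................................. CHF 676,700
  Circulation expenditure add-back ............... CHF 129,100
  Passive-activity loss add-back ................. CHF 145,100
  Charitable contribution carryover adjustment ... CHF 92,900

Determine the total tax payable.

Alternative minimum tax:
  Adjusted income: CHF 676,700 + CHF 129,100 + CHF 145,100 + CHF 92,900 = CHF 1,043,800
  Less exemption CHF 40,000 → base CHF 1,003,800
  CHF 1,003,800 × 19% = CHF 190,722

Ordinary income tax:
  CHF 49,000 × 11% = CHF 5,390
  CHF 215,000 × 15% = CHF 32,250
  CHF 412,700 × 27% = CHF 111,429
  → CHF 149,069

CHF 190,722 > CHF 149,069, so the alternative minimum tax is the binding amount.

CHF 190,722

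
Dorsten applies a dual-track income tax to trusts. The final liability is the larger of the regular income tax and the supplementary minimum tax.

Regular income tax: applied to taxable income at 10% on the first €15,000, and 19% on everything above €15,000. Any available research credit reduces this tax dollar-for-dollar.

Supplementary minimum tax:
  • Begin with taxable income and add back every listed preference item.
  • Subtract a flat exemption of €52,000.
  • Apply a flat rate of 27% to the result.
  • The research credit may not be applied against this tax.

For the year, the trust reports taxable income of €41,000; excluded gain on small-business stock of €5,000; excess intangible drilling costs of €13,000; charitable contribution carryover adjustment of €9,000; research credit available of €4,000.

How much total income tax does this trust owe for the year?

Supplementary minimum tax:
  Adjusted income: €41,000 + €5,000 + €13,000 + €9,000 = €68,000
  Less exemption €52,000 → base €16,000
  €16,000 × 27% = €4,320

Regular income tax:
  €15,000 × 10% = €1,500
  €26,000 × 19% = €4,940
  → €6,440
  Less research credit €4,000 → €2,440

€4,320 > €2,440, so the supplementary minimum tax is the binding amount.

€4,320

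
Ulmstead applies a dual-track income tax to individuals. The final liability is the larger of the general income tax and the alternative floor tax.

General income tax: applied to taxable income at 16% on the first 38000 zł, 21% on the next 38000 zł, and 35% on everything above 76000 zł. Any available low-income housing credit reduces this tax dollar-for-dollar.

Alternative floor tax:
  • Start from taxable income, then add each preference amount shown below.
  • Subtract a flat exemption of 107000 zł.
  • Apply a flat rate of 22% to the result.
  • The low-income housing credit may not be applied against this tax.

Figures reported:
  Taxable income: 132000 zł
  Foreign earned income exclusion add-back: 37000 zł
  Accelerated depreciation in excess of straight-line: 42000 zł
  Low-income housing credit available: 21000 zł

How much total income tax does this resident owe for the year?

22880 zł

General income tax:
  38000 zł × 16% = 6080 zł
  38000 zł × 21% = 7980 zł
  56000 zł × 35% = 19600 zł
  → 33660 zł
  Less low-income housing credit 21000 zł → 12660 zł

Alternative floor tax:
  Adjusted income: 132000 zł + 37000 zł + 42000 zł = 211000 zł
  Less exemption 107000 zł → base 104000 zł
  104000 zł × 22% = 22880 zł

22880 zł > 12660 zł, so the alternative floor tax is the binding amount.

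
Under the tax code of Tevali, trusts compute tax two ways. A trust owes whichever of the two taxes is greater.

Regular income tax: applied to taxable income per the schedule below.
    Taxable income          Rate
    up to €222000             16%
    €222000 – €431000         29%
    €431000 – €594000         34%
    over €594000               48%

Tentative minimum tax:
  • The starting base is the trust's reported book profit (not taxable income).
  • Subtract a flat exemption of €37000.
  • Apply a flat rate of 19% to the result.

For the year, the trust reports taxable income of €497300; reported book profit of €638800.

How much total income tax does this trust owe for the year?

€118672

Tentative minimum tax:
  Base (reported book profit): €638800
  Less exemption €37000 → base €601800
  €601800 × 19% = €114342

Regular income tax:
  €222000 × 16% = €35520
  €209000 × 29% = €60610
  €66300 × 34% = €22542
  → €118672

€118672 > €114342, so the regular income tax governs.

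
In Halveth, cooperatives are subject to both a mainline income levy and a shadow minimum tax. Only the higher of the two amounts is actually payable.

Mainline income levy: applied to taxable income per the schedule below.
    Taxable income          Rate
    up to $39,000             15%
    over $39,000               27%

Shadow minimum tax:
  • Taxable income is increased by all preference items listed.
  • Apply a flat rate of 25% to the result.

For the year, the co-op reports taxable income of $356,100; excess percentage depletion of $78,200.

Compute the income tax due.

$108,575

Mainline income levy:
  $39,000 × 15% = $5,850
  $317,100 × 27% = $85,617
  → $91,467

Shadow minimum tax:
  Adjusted income: $356,100 + $78,200 = $434,300
  $434,300 × 25% = $108,575

$108,575 > $91,467, so the shadow minimum tax is the binding amount.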